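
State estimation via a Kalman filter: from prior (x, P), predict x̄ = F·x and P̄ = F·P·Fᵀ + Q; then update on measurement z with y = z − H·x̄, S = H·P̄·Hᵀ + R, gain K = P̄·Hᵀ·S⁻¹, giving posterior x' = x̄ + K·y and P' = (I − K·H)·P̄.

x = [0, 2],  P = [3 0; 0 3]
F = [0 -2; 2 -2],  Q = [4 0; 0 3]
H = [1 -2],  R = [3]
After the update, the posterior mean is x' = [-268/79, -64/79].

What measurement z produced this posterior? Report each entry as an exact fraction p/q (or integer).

x̄ = F·x = [-4, -4]
P̄ = F·P·Fᵀ + Q = [16 12; 12 27]
S = H·P̄·Hᵀ + R = [79]
K = P̄·Hᵀ·S⁻¹ = [-8/79; -42/79]
x' − x̄ = [48/79, 252/79] = K·y
y = (KᵀK)⁻¹·Kᵀ·(x' − x̄) = [-6]
z = y + H·x̄ = [-6] + [4] = [-2]

z = [-2]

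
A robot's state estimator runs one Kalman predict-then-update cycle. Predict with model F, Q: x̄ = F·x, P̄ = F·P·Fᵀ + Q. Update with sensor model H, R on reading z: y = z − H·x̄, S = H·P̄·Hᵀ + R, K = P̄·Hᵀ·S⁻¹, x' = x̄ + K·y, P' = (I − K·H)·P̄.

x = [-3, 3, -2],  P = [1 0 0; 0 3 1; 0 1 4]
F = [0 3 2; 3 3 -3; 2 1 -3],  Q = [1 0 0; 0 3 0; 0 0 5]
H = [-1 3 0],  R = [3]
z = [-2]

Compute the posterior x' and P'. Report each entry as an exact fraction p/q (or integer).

x' = [925/143, 867/572, -369/572]
P' = [7224/143 2394/143 -1200/143; 2394/143 3363/572 -1461/572; -1200/143 -1461/572 4703/572]

x̄ = F·x = [5, 6, 3]
P̄ = F·P·Fᵀ + Q = [56 0 -22; 0 57 39; -22 39 42]
y = z − H·x̄ = [-15]
S = H·P̄·Hᵀ + R = [572]
K = P̄·Hᵀ·S⁻¹ = [-14/143; 171/572; 139/572]
x' = x̄ + K·y = [925/143, 867/572, -369/572]
P' = (I − K·H)·P̄ = [7224/143 2394/143 -1200/143; 2394/143 3363/572 -1461/572; -1200/143 -1461/572 4703/572]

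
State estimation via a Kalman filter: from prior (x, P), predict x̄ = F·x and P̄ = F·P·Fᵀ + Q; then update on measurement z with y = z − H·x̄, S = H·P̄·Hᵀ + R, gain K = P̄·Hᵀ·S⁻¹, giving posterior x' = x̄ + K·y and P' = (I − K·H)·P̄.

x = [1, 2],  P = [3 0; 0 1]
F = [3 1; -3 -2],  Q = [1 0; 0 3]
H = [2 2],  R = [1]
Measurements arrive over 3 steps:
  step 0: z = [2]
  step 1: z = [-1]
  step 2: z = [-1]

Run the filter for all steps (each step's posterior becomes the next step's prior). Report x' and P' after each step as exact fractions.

step 0: x' = [5, -29/7], P' = [29 -29; -29 614/21]
step 1: x' = [7624/2813, -8933/2813], P' = [39742/2813 -38508/2813; -38508/2813 37972/2813]
step 2: x' = [-191963/199709, 5392/10511], P' = [2701795/199709 -137970/10511; -137970/10511 136331/10511]

step 0: x̄ = F·x = [5, -7]
step 0: P̄ = F·P·Fᵀ + Q = [29 -29; -29 34]
step 0: y = z − H·x̄ = [6]
step 0: S = H·P̄·Hᵀ + R = [21]
step 0: K = P̄·Hᵀ·S⁻¹ = [0; 10/21]
step 0: x' = x̄ + K·y = [5, -29/7]
step 0: P' = (I − K·H)·P̄ = [29 -29; -29 614/21]
step 1: x̄ = F·x = [76/7, -47/7]
step 1: P̄ = F·P·Fᵀ + Q = [2462/21 -1228/21; -1228/21 692/21]
step 1: y = z − H·x̄ = [-65/7]
step 1: S = H·P̄·Hᵀ + R = [2813/21]
step 1: K = P̄·Hᵀ·S⁻¹ = [2468/2813; -1072/2813]
step 1: x' = x̄ + K·y = [7624/2813, -8933/2813]
step 1: P' = (I − K·H)·P̄ = [39742/2813 -38508/2813; -38508/2813 37972/2813]
step 2: x̄ = F·x = [13939/2813, -5006/2813]
step 2: P̄ = F·P·Fᵀ + Q = [167415/2813 -87050/2813; -87050/2813 55909/2813]
step 2: y = z − H·x̄ = [-20679/2813]
step 2: S = H·P̄·Hᵀ + R = [199709/2813]
step 2: K = P̄·Hᵀ·S⁻¹ = [160730/199709; -3278/10511]
step 2: x' = x̄ + K·y = [-191963/199709, 5392/10511]
step 2: P' = (I − K·H)·P̄ = [2701795/199709 -137970/10511; -137970/10511 136331/10511]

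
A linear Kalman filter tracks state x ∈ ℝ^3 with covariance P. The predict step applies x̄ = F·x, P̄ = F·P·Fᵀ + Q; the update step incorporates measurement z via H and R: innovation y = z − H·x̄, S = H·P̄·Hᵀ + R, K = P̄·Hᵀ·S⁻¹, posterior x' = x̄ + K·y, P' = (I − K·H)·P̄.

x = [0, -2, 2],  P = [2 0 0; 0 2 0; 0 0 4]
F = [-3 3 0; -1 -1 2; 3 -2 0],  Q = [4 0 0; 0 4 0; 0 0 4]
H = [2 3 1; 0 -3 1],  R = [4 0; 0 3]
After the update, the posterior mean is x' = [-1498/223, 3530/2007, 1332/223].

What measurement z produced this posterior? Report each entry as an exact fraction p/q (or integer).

x̄ = F·x = [-6, 6, 4]
P̄ = F·P·Fᵀ + Q = [40 0 -30; 0 24 -2; -30 -2 30]
S = H·P̄·Hᵀ + R = [278 -246; -246 261]
K = P̄·Hᵀ·S⁻¹ = [105/223 220/669; 11/2007 -1676/6021; -10/223 64/669]
x' − x̄ = [-160/223, -8512/2007, 440/223] = K·y
y = (KᵀK)⁻¹·Kᵀ·(x' − x̄) = [-12, 15]
z = y + H·x̄ = [-12, 15] + [10, -14] = [-2, 1]

z = [-2, 1]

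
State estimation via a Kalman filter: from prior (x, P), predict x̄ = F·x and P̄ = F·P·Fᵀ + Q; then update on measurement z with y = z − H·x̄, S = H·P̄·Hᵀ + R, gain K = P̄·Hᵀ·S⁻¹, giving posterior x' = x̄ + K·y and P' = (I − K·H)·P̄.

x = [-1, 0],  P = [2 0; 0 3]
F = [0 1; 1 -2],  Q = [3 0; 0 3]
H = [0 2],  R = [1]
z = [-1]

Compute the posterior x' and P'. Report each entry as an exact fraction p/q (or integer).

x̄ = F·x = [0, -1]
P̄ = F·P·Fᵀ + Q = [6 -6; -6 17]
y = z − H·x̄ = [1]
S = H·P̄·Hᵀ + R = [69]
K = P̄·Hᵀ·S⁻¹ = [-4/23; 34/69]
x' = x̄ + K·y = [-4/23, -35/69]
P' = (I − K·H)·P̄ = [90/23 -2/23; -2/23 17/69]

x' = [-4/23, -35/69]
P' = [90/23 -2/23; -2/23 17/69]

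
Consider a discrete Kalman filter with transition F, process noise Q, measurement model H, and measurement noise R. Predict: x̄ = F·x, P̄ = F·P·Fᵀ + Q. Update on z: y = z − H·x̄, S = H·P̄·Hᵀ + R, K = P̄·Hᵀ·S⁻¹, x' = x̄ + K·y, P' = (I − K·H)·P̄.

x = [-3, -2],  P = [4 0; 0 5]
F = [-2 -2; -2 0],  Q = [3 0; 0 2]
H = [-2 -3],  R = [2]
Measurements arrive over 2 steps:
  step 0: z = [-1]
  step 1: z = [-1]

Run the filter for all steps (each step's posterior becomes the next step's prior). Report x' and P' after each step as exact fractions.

step 0: x̄ = F·x = [10, 6]
step 0: P̄ = F·P·Fᵀ + Q = [39 16; 16 18]
step 0: y = z − H·x̄ = [37]
step 0: S = H·P̄·Hᵀ + R = [512]
step 0: K = P̄·Hᵀ·S⁻¹ = [-63/256; -43/256]
step 0: x' = x̄ + K·y = [229/256, -55/256]
step 0: P' = (I − K·H)·P̄ = [1023/128 -661/128; -661/128 455/128]
step 1: x̄ = F·x = [-87/64, -229/128]
step 1: P̄ = F·P·Fᵀ + Q = [63/8 181/16; 181/16 1087/32]
step 1: y = z − H·x̄ = [-1163/128]
step 1: S = H·P̄·Hᵀ + R = [15199/32]
step 1: K = P̄·Hᵀ·S⁻¹ = [-1590/15199; -3985/15199]
step 1: x' = x̄ + K·y = [-12429/30398, 18031/30398]
step 1: P' = (I − K·H)·P̄ = [40689/15199 -26066/15199; -26066/15199 20034/15199]

step 0: x' = [229/256, -55/256], P' = [1023/128 -661/128; -661/128 455/128]
step 1: x' = [-12429/30398, 18031/30398], P' = [40689/15199 -26066/15199; -26066/15199 20034/15199]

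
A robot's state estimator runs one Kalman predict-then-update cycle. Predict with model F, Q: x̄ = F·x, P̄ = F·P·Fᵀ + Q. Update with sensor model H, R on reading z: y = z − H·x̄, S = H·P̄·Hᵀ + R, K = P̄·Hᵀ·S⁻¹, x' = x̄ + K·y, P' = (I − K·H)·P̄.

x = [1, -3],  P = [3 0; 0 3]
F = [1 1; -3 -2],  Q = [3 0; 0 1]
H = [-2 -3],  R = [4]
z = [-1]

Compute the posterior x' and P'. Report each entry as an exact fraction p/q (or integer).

x' = [-83/55, 15/11]
P' = [1251/220 -87/22; -87/22 35/11]

x̄ = F·x = [-2, 3]
P̄ = F·P·Fᵀ + Q = [9 -15; -15 40]
y = z − H·x̄ = [4]
S = H·P̄·Hᵀ + R = [220]
K = P̄·Hᵀ·S⁻¹ = [27/220; -9/22]
x' = x̄ + K·y = [-83/55, 15/11]
P' = (I − K·H)·P̄ = [1251/220 -87/22; -87/22 35/11]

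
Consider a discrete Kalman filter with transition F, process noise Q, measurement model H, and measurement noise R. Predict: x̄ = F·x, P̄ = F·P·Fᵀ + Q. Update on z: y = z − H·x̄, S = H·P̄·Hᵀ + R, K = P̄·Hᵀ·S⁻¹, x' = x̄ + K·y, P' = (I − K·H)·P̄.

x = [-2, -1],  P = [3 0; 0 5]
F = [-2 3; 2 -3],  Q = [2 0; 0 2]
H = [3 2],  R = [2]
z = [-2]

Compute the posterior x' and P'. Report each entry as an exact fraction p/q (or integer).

x' = [-104/85, 74/85]
P' = [1046/85 -1506/85; -1506/85 2206/85]

x̄ = F·x = [1, -1]
P̄ = F·P·Fᵀ + Q = [59 -57; -57 59]
y = z − H·x̄ = [-3]
S = H·P̄·Hᵀ + R = [85]
K = P̄·Hᵀ·S⁻¹ = [63/85; -53/85]
x' = x̄ + K·y = [-104/85, 74/85]
P' = (I − K·H)·P̄ = [1046/85 -1506/85; -1506/85 2206/85]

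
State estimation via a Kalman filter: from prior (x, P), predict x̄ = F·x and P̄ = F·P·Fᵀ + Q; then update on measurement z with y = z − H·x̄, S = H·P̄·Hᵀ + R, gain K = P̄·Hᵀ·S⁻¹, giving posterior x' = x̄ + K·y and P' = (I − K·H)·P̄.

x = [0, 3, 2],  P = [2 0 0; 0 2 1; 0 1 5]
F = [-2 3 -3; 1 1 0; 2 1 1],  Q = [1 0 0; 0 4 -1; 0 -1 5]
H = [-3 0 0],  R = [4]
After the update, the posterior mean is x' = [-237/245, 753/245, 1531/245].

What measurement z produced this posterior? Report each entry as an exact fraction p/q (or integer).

x̄ = F·x = [3, 3, 5]
P̄ = F·P·Fᵀ + Q = [54 -1 -17; -1 8 6; -17 6 22]
S = H·P̄·Hᵀ + R = [490]
K = P̄·Hᵀ·S⁻¹ = [-81/245; 3/490; 51/490]
x' − x̄ = [-972/245, 18/245, 306/245] = K·y
y = (KᵀK)⁻¹·Kᵀ·(x' − x̄) = [12]
z = y + H·x̄ = [12] + [-9] = [3]

z = [3]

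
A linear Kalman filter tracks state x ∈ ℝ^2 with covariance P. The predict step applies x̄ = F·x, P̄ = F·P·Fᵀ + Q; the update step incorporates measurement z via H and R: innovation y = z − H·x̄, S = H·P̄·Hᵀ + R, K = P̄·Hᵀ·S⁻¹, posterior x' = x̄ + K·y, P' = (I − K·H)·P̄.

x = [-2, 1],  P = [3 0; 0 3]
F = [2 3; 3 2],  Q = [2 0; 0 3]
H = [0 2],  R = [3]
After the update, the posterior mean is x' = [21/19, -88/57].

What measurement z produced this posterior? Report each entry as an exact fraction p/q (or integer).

z = [-3]

x̄ = F·x = [-1, -4]
P̄ = F·P·Fᵀ + Q = [41 36; 36 42]
S = H·P̄·Hᵀ + R = [171]
K = P̄·Hᵀ·S⁻¹ = [8/19; 28/57]
x' − x̄ = [40/19, 140/57] = K·y
y = (KᵀK)⁻¹·Kᵀ·(x' − x̄) = [5]
z = y + H·x̄ = [5] + [-8] = [-3]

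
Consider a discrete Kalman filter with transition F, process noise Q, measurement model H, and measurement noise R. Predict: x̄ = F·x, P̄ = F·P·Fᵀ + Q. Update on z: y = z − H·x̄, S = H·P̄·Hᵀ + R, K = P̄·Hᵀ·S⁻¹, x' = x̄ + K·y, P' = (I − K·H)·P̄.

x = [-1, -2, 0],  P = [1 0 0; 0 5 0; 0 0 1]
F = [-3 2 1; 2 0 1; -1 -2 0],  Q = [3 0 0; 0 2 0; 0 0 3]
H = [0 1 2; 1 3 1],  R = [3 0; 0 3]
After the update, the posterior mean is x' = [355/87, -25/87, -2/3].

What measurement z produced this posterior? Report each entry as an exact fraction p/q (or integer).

x̄ = F·x = [-1, -2, 5]
P̄ = F·P·Fᵀ + Q = [33 -5 -17; -5 7 -2; -17 -2 24]
S = H·P̄·Hᵀ + R = [98 16; 16 47]
K = P̄·Hᵀ·S⁻¹ = [-1849/4350 361/2175; -83/4350 662/2175; 37/75 -11/75]
x' − x̄ = [442/87, 149/87, -17/3] = K·y
y = (KᵀK)⁻¹·Kᵀ·(x' − x̄) = [-10, 5]
z = y + H·x̄ = [-10, 5] + [8, -2] = [-2, 3]

z = [-2, 3]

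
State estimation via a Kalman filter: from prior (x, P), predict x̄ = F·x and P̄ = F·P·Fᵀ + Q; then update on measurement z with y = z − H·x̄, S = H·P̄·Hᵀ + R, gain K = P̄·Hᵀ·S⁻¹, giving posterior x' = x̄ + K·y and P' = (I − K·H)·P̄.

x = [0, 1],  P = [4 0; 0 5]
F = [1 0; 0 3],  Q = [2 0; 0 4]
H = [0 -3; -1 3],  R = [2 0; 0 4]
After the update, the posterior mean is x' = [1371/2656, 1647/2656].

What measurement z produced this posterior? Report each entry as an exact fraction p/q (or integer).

z = [-2, 1]

x̄ = F·x = [0, 3]
P̄ = F·P·Fᵀ + Q = [6 0; 0 49]
S = H·P̄·Hᵀ + R = [443 -441; -441 451]
K = P̄·Hᵀ·S⁻¹ = [-1323/2656 -1329/2656; -735/2656 147/2656]
x' − x̄ = [1371/2656, -6321/2656] = K·y
y = (KᵀK)⁻¹·Kᵀ·(x' − x̄) = [7, -8]
z = y + H·x̄ = [7, -8] + [-9, 9] = [-2, 1]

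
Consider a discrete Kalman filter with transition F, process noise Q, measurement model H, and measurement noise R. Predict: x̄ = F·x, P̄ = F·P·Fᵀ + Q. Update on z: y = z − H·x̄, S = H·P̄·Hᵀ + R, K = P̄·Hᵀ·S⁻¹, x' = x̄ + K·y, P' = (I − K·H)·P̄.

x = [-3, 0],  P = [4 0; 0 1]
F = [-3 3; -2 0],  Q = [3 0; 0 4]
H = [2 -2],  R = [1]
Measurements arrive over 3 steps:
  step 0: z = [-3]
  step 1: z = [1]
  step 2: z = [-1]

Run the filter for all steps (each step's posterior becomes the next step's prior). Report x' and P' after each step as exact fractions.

step 0: x̄ = F·x = [9, 6]
step 0: P̄ = F·P·Fᵀ + Q = [48 24; 24 20]
step 0: y = z − H·x̄ = [-9]
step 0: S = H·P̄·Hᵀ + R = [81]
step 0: K = P̄·Hᵀ·S⁻¹ = [16/27; 8/81]
step 0: x' = x̄ + K·y = [11/3, 46/9]
step 0: P' = (I − K·H)·P̄ = [176/9 520/27; 520/27 1556/81]
step 1: x̄ = F·x = [13/3, -22/3]
step 1: P̄ = F·P·Fᵀ + Q = [47/9 16/9; 16/9 740/9]
step 1: y = z − H·x̄ = [-67/3]
step 1: S = H·P̄·Hᵀ + R = [3029/9]
step 1: K = P̄·Hᵀ·S⁻¹ = [62/3029; -1448/3029]
step 1: x' = x̄ + K·y = [11741/3029, 10126/3029]
step 1: P' = (I − K·H)·P̄ = [15391/3029 15360/3029; 15360/3029 16084/3029]
step 2: x̄ = F·x = [-4845/3029, -23482/3029]
step 2: P̄ = F·P·Fᵀ + Q = [15882/3029 186/3029; 186/3029 73680/3029]
step 2: y = z − H·x̄ = [-40303/3029]
step 2: S = H·P̄·Hᵀ + R = [359789/3029]
step 2: K = P̄·Hᵀ·S⁻¹ = [31392/359789; -146988/359789]
step 2: x' = x̄ + K·y = [-993189/359789, -833446/359789]
step 2: P' = (I − K·H)·P̄ = [1561146/359789 1545450/359789; 1545450/359789 1618944/359789]

step 0: x' = [11/3, 46/9], P' = [176/9 520/27; 520/27 1556/81]
step 1: x' = [11741/3029, 10126/3029], P' = [15391/3029 15360/3029; 15360/3029 16084/3029]
step 2: x' = [-993189/359789, -833446/359789], P' = [1561146/359789 1545450/359789; 1545450/359789 1618944/359789]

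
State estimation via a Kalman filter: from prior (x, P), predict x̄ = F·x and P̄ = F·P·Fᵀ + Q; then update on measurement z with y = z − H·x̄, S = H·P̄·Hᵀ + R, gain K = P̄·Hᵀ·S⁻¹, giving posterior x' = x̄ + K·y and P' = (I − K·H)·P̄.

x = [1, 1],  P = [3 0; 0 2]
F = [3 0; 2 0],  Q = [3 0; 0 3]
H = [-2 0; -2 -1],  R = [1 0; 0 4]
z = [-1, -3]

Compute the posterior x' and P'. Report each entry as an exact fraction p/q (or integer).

x̄ = F·x = [3, 2]
P̄ = F·P·Fᵀ + Q = [30 18; 18 15]
y = z − H·x̄ = [5, 5]
S = H·P̄·Hᵀ + R = [121 156; 156 211]
K = P̄·Hᵀ·S⁻¹ = [-492/1195 -78/1195; 72/239 -111/239]
x' = x̄ + K·y = [147/239, 283/239]
P' = (I − K·H)·P̄ = [246/1195 -36/239; -36/239 516/239]

x' = [147/239, 283/239]
P' = [246/1195 -36/239; -36/239 516/239]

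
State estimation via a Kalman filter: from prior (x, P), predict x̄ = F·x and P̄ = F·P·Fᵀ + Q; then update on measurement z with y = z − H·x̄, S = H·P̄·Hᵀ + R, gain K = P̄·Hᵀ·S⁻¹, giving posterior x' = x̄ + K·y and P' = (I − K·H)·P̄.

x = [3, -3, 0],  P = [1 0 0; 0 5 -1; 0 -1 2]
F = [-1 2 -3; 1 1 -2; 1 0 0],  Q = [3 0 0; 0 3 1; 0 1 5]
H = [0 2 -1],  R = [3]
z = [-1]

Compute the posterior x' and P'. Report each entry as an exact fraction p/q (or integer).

x̄ = F·x = [-9, 0, 3]
P̄ = F·P·Fᵀ + Q = [54 28 -1; 28 21 2; -1 2 6]
y = z − H·x̄ = [2]
S = H·P̄·Hᵀ + R = [85]
K = P̄·Hᵀ·S⁻¹ = [57/85; 8/17; -2/85]
x' = x̄ + K·y = [-651/85, 16/17, 251/85]
P' = (I − K·H)·P̄ = [1341/85 20/17 29/85; 20/17 37/17 50/17; 29/85 50/17 506/85]

x' = [-651/85, 16/17, 251/85]
P' = [1341/85 20/17 29/85; 20/17 37/17 50/17; 29/85 50/17 506/85]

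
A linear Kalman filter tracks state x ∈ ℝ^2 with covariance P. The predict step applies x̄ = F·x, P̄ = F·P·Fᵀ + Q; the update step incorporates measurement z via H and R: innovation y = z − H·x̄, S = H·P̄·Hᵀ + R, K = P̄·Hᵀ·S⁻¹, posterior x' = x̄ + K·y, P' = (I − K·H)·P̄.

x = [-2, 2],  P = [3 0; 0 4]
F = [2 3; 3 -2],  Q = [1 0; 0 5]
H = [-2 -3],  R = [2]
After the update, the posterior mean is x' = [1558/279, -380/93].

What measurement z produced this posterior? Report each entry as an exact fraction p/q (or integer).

z = [1]

x̄ = F·x = [2, -10]
P̄ = F·P·Fᵀ + Q = [49 -6; -6 48]
S = H·P̄·Hᵀ + R = [558]
K = P̄·Hᵀ·S⁻¹ = [-40/279; -22/93]
x' − x̄ = [1000/279, 550/93] = K·y
y = (KᵀK)⁻¹·Kᵀ·(x' − x̄) = [-25]
z = y + H·x̄ = [-25] + [26] = [1]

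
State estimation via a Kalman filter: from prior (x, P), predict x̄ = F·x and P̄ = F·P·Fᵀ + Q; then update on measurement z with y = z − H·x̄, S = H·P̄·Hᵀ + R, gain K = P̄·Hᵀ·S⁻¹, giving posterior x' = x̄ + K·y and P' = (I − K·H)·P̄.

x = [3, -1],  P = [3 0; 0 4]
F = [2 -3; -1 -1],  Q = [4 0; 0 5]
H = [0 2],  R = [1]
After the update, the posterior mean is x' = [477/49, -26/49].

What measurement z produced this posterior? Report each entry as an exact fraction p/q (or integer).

x̄ = F·x = [9, -2]
P̄ = F·P·Fᵀ + Q = [52 6; 6 12]
S = H·P̄·Hᵀ + R = [49]
K = P̄·Hᵀ·S⁻¹ = [12/49; 24/49]
x' − x̄ = [36/49, 72/49] = K·y
y = (KᵀK)⁻¹·Kᵀ·(x' − x̄) = [3]
z = y + H·x̄ = [3] + [-4] = [-1]

z = [-1]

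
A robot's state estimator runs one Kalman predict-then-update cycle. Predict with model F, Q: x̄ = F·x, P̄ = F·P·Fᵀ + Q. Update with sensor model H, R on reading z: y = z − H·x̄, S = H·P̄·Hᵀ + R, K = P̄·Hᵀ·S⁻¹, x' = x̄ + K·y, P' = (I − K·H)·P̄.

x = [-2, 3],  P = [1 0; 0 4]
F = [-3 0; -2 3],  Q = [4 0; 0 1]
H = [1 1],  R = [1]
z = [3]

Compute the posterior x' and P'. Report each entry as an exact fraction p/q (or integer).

x̄ = F·x = [6, 13]
P̄ = F·P·Fᵀ + Q = [13 6; 6 41]
y = z − H·x̄ = [-16]
S = H·P̄·Hᵀ + R = [67]
K = P̄·Hᵀ·S⁻¹ = [19/67; 47/67]
x' = x̄ + K·y = [98/67, 119/67]
P' = (I − K·H)·P̄ = [510/67 -491/67; -491/67 538/67]

x' = [98/67, 119/67]
P' = [510/67 -491/67; -491/67 538/67]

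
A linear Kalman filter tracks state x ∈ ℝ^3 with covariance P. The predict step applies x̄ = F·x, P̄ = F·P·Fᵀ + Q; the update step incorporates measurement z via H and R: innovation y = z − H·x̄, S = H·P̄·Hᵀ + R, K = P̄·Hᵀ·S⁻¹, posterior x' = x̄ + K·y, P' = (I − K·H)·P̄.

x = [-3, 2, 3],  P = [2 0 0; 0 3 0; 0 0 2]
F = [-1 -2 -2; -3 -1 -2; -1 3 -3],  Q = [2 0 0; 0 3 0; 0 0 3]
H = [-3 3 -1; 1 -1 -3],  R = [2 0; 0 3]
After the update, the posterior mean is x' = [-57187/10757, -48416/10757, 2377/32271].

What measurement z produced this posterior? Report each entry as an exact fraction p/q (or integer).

z = [2, -1]

x̄ = F·x = [-7, 1, 0]
P̄ = F·P·Fᵀ + Q = [24 20 -4; 20 32 9; -4 9 50]
S = H·P̄·Hᵀ + R = [118 -2; -2 547]
K = P̄·Hᵀ·S⁻¹ = [-724/10757 312/10757; 4897/21514 -758/10757; -6343/64542 -9628/32271]
x' − x̄ = [18112/10757, -59173/10757, 2377/32271] = K·y
y = (KᵀK)⁻¹·Kᵀ·(x' − x̄) = [-22, 7]
z = y + H·x̄ = [-22, 7] + [24, -8] = [2, -1]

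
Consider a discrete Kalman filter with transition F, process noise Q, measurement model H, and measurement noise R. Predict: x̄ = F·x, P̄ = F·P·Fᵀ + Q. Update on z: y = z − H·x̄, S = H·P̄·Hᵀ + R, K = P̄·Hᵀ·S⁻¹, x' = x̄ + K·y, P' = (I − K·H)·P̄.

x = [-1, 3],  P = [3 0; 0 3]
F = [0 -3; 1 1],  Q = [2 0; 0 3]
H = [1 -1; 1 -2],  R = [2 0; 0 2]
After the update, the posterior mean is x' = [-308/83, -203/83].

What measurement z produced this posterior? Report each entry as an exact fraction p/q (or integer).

z = [-2, 2]

x̄ = F·x = [-9, 2]
P̄ = F·P·Fᵀ + Q = [29 -9; -9 9]
S = H·P̄·Hᵀ + R = [58 74; 74 103]
K = P̄·Hᵀ·S⁻¹ = [218/249 -43/249; 24/83 -39/83]
x' − x̄ = [439/83, -369/83] = K·y
y = (KᵀK)⁻¹·Kᵀ·(x' − x̄) = [9, 15]
z = y + H·x̄ = [9, 15] + [-11, -13] = [-2, 2]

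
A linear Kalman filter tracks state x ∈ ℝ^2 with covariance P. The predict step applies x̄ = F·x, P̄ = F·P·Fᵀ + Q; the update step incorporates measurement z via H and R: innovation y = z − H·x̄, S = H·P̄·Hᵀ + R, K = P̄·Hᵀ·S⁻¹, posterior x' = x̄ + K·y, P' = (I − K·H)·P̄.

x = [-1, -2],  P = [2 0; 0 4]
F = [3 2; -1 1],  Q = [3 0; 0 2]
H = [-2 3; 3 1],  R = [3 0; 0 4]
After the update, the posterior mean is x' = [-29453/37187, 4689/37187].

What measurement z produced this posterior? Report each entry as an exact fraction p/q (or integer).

x̄ = F·x = [-7, -1]
P̄ = F·P·Fᵀ + Q = [37 2; 2 8]
S = H·P̄·Hᵀ + R = [199 -184; -184 357]
K = P̄·Hᵀ·S⁻¹ = [-3484/37187 9975/37187; 9716/37187 6466/37187]
x' − x̄ = [230856/37187, 41876/37187] = K·y
y = (KᵀK)⁻¹·Kᵀ·(x' − x̄) = [-9, 20]
z = y + H·x̄ = [-9, 20] + [11, -22] = [2, -2]

z = [2, -2]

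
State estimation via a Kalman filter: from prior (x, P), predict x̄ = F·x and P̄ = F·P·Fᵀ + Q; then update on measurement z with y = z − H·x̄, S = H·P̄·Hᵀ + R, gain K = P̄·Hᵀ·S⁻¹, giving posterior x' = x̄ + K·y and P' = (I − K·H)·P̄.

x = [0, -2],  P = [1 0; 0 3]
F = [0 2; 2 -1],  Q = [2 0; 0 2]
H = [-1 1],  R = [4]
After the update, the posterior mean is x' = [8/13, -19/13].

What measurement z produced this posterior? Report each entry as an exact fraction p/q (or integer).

z = [-3]

x̄ = F·x = [-4, 2]
P̄ = F·P·Fᵀ + Q = [14 -6; -6 9]
S = H·P̄·Hᵀ + R = [39]
K = P̄·Hᵀ·S⁻¹ = [-20/39; 5/13]
x' − x̄ = [60/13, -45/13] = K·y
y = (KᵀK)⁻¹·Kᵀ·(x' − x̄) = [-9]
z = y + H·x̄ = [-9] + [6] = [-3]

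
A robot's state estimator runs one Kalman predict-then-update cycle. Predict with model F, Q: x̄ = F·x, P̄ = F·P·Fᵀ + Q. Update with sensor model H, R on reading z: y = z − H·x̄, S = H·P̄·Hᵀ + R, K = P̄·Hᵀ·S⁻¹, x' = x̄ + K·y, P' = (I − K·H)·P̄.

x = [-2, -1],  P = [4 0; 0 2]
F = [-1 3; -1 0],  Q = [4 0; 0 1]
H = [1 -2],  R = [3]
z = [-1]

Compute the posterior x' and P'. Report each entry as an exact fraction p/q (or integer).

x' = [13/11, 14/11]
P' = [178/11 80/11; 80/11 43/11]

x̄ = F·x = [-1, 2]
P̄ = F·P·Fᵀ + Q = [26 4; 4 5]
y = z − H·x̄ = [4]
S = H·P̄·Hᵀ + R = [33]
K = P̄·Hᵀ·S⁻¹ = [6/11; -2/11]
x' = x̄ + K·y = [13/11, 14/11]
P' = (I − K·H)·P̄ = [178/11 80/11; 80/11 43/11]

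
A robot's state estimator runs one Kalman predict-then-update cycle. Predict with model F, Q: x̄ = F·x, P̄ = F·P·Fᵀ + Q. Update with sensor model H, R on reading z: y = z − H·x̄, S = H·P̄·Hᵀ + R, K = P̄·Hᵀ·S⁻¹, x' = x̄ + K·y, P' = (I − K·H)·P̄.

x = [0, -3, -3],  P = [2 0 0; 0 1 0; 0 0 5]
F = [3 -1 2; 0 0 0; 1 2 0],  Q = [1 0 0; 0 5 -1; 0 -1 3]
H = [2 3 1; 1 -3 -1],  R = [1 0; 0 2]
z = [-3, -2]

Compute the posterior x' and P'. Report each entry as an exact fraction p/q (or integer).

x' = [-14409/8833, 1435/803, -45475/8833]
P' = [2896/8833 -84/803 -80/8833; -84/803 71/73 -2105/803; -80/8833 -2105/803 70227/8833]

x̄ = F·x = [-3, 0, -6]
P̄ = F·P·Fᵀ + Q = [40 0 4; 0 5 -1; 4 -1 9]
y = z − H·x̄ = [9, -5]
S = H·P̄·Hᵀ + R = [225 28; 28 82]
K = P̄·Hᵀ·S⁻¹ = [2940/8833 2874/8833; 70/803 -161/803; 602/8833 -421/8833]
x' = x̄ + K·y = [-14409/8833, 1435/803, -45475/8833]
P' = (I − K·H)·P̄ = [2896/8833 -84/803 -80/8833; -84/803 71/73 -2105/803; -80/8833 -2105/803 70227/8833]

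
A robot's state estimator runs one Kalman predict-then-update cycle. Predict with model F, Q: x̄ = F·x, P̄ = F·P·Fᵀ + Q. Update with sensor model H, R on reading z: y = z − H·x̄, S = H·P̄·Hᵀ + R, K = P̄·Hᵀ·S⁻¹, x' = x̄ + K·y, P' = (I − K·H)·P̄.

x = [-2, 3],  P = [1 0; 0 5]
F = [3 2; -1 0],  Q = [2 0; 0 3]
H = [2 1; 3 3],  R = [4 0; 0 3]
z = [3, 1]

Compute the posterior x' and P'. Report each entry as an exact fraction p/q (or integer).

x' = [419/813, 109/813]
P' = [1619/813 -1622/813; -1622/813 1856/813]

x̄ = F·x = [0, 2]
P̄ = F·P·Fᵀ + Q = [31 -3; -3 4]
y = z − H·x̄ = [1, -5]
S = H·P̄·Hᵀ + R = [120 171; 171 264]
K = P̄·Hᵀ·S⁻¹ = [404/813 -1/271; -347/813 78/271]
x' = x̄ + K·y = [419/813, 109/813]
P' = (I − K·H)·P̄ = [1619/813 -1622/813; -1622/813 1856/813]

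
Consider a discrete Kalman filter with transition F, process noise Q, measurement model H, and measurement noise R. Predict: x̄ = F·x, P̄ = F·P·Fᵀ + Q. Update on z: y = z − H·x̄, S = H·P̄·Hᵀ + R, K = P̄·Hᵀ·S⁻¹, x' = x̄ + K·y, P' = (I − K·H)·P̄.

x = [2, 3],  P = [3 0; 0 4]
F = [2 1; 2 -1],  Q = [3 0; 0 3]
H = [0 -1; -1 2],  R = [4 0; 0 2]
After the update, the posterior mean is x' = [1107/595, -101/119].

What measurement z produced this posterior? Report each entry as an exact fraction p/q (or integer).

z = [3, -3]

x̄ = F·x = [7, 1]
P̄ = F·P·Fᵀ + Q = [19 8; 8 19]
S = H·P̄·Hᵀ + R = [23 -30; -30 65]
K = P̄·Hᵀ·S⁻¹ = [-122/119 -309/595; -67/119 24/119]
x' − x̄ = [-3058/595, -220/119] = K·y
y = (KᵀK)⁻¹·Kᵀ·(x' − x̄) = [4, 2]
z = y + H·x̄ = [4, 2] + [-1, -5] = [3, -3]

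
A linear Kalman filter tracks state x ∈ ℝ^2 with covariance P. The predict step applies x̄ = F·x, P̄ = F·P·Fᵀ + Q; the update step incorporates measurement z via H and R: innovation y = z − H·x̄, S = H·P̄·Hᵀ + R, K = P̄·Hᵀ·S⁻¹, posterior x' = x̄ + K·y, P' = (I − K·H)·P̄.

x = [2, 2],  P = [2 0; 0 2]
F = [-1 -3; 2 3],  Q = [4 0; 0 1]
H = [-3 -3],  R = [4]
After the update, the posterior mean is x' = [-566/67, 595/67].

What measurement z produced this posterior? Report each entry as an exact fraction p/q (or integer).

x̄ = F·x = [-8, 10]
P̄ = F·P·Fᵀ + Q = [24 -22; -22 27]
S = H·P̄·Hᵀ + R = [67]
K = P̄·Hᵀ·S⁻¹ = [-6/67; -15/67]
x' − x̄ = [-30/67, -75/67] = K·y
y = (KᵀK)⁻¹·Kᵀ·(x' − x̄) = [5]
z = y + H·x̄ = [5] + [-6] = [-1]

z = [-1]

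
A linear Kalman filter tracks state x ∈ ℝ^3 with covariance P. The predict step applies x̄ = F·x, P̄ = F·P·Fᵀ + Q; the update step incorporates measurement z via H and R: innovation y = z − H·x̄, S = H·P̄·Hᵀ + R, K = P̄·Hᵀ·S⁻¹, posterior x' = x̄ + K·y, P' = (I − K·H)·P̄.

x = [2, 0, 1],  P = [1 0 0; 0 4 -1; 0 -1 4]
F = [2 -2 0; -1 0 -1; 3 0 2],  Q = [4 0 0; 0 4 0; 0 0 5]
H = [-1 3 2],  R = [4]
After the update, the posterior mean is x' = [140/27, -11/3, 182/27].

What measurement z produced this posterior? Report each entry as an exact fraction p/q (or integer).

z = [-3]

x̄ = F·x = [4, -3, 8]
P̄ = F·P·Fᵀ + Q = [24 -4 10; -4 9 -11; 10 -11 30]
S = H·P̄·Hᵀ + R = [81]
K = P̄·Hᵀ·S⁻¹ = [-16/81; 1/9; 17/81]
x' − x̄ = [32/27, -2/3, -34/27] = K·y
y = (KᵀK)⁻¹·Kᵀ·(x' − x̄) = [-6]
z = y + H·x̄ = [-6] + [3] = [-3]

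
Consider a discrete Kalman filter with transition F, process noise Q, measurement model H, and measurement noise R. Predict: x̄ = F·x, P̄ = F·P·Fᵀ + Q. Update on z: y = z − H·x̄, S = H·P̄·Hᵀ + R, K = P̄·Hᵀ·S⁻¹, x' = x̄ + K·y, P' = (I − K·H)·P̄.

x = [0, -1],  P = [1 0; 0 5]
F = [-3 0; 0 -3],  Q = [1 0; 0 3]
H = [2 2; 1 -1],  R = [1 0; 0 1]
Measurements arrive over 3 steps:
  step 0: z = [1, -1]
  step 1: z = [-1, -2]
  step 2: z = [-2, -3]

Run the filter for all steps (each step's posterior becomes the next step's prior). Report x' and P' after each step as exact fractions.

step 0: x̄ = F·x = [0, 3]
step 0: P̄ = F·P·Fᵀ + Q = [10 0; 0 48]
step 0: y = z − H·x̄ = [-5, 2]
step 0: S = H·P̄·Hᵀ + R = [233 -76; -76 59]
step 0: K = P̄·Hᵀ·S⁻¹ = [1940/7971 3850/7971; 672/2657 -1296/2657]
step 0: x' = x̄ + K·y = [-2000/7971, 2019/2657]
step 0: P' = (I − K·H)·P̄ = [2410/7971 -480/2657; -480/2657 816/2657]
step 1: x̄ = F·x = [2000/2657, -6057/2657]
step 1: P̄ = F·P·Fᵀ + Q = [9887/2657 -4320/2657; -4320/2657 15315/2657]
step 1: y = z − H·x̄ = [5457/2657, -13371/2657]
step 1: S = H·P̄·Hᵀ + R = [68905/2657 -10856/2657; -10856/2657 36499/2657]
step 1: K = P̄·Hᵀ·S⁻¹ = [210994/902187 413927/902187; 24650/100243 -46595/100243]
step 1: x' = x̄ + K·y = [-107843/100243, 56592/100243]
step 1: P' = (I − K·H)·P̄ = [259712/902187 -17135/100243; -17135/100243 29460/100243]
step 2: x̄ = F·x = [323529/100243, -169776/100243]
step 2: P̄ = F·P·Fᵀ + Q = [359955/100243 -154215/100243; -154215/100243 565869/100243]
step 2: y = z − H·x̄ = [-507992/100243, -794034/100243]
step 2: S = H·P̄·Hᵀ + R = [2569819/100243 -411828/100243; -411828/100243 1334497/100243]
step 2: K = P̄·Hᵀ·S⁻¹ = [7590240/32519113 14871690/32519113; 8002068/32519113 -15077604/32519113]
step 2: x' = x̄ + K·y = [-3018273/1912889, 1400232/1912889]
step 2: P' = (I − K·H)·P̄ = [9333405/32519113 -5538285/32519113; -5538285/32519113 9539319/32519113]

step 0: x' = [-2000/7971, 2019/2657], P' = [2410/7971 -480/2657; -480/2657 816/2657]
step 1: x' = [-107843/100243, 56592/100243], P' = [259712/902187 -17135/100243; -17135/100243 29460/100243]
step 2: x' = [-3018273/1912889, 1400232/1912889], P' = [9333405/32519113 -5538285/32519113; -5538285/32519113 9539319/32519113]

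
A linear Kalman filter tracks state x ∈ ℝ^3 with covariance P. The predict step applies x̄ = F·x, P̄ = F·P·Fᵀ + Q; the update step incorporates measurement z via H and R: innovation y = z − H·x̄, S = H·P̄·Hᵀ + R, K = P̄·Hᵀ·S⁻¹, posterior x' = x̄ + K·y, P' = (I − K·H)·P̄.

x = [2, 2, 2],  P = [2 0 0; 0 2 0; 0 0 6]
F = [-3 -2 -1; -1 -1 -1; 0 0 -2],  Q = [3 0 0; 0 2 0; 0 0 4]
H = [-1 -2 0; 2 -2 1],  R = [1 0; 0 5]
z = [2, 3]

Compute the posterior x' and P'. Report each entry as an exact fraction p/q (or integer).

x̄ = F·x = [-12, -6, -4]
P̄ = F·P·Fᵀ + Q = [35 16 12; 16 12 12; 12 12 28]
y = z − H·x̄ = [-22, 19]
S = H·P̄·Hᵀ + R = [148 -90; -90 93]
K = P̄·Hᵀ·S⁻¹ = [-577/1888 685/2832; -20/59 -20/177; -69/472 113/708]
x' = x̄ + K·y = [-241/354, -122/177, 398/177]
P' = (I − K·H)·P̄ = [13763/5664 -188/177 -8177/1416; -188/177 124/177 524/177; -8177/1416 524/177 6467/354]

x' = [-241/354, -122/177, 398/177]
P' = [13763/5664 -188/177 -8177/1416; -188/177 124/177 524/177; -8177/1416 524/177 6467/354]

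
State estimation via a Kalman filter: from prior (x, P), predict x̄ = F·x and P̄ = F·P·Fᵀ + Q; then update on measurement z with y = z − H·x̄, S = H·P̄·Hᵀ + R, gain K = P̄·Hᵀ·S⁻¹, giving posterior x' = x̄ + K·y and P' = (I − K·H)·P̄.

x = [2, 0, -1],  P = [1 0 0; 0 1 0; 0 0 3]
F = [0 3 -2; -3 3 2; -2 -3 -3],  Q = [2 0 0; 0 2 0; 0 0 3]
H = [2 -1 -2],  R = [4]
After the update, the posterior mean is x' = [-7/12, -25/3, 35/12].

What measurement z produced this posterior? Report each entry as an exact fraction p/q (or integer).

z = [1]

x̄ = F·x = [2, -8, -1]
P̄ = F·P·Fᵀ + Q = [23 -3 9; -3 32 -21; 9 -21 43]
S = H·P̄·Hᵀ + R = [156]
K = P̄·Hᵀ·S⁻¹ = [31/156; 1/39; -47/156]
x' − x̄ = [-31/12, -1/3, 47/12] = K·y
y = (KᵀK)⁻¹·Kᵀ·(x' − x̄) = [-13]
z = y + H·x̄ = [-13] + [14] = [1]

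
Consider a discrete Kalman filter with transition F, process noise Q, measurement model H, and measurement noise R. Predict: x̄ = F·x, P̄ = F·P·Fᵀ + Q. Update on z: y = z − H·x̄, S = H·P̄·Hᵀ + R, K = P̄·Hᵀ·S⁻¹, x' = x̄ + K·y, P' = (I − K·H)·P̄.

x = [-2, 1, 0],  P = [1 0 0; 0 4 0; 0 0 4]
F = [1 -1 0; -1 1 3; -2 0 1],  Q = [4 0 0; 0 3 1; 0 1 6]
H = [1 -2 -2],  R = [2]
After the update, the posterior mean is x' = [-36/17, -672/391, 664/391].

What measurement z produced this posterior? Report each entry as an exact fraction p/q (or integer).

z = [-2]

x̄ = F·x = [-3, 3, 4]
P̄ = F·P·Fᵀ + Q = [9 -5 -2; -5 44 15; -2 15 14]
S = H·P̄·Hᵀ + R = [391]
K = P̄·Hᵀ·S⁻¹ = [1/17; -123/391; -60/391]
x' − x̄ = [15/17, -1845/391, -900/391] = K·y
y = (KᵀK)⁻¹·Kᵀ·(x' − x̄) = [15]
z = y + H·x̄ = [15] + [-17] = [-2]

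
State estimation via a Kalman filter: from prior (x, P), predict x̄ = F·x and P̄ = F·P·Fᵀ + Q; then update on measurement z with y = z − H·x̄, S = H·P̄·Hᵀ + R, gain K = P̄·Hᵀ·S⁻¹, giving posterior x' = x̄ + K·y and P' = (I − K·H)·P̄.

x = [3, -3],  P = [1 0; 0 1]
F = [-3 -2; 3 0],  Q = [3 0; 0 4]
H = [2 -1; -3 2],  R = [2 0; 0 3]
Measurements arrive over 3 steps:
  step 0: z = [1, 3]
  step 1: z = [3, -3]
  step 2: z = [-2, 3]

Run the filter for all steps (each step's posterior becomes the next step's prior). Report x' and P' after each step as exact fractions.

step 0: x̄ = F·x = [-3, 9]
step 0: P̄ = F·P·Fᵀ + Q = [16 -9; -9 13]
step 0: y = z − H·x̄ = [16, -24]
step 0: S = H·P̄·Hᵀ + R = [115 -185; -185 307]
step 0: K = P̄·Hᵀ·S⁻¹ = [377/1080 -1/216; 4/15 1/3]
step 0: x' = x̄ + K·y = [364/135, 79/15]
step 0: P' = (I − K·H)·P̄ = [1493/1080 31/15; 31/15 18/5]
step 1: x̄ = F·x = [-838/45, 364/45]
step 1: P̄ = F·P·Fᵀ + Q = [6557/120 -2981/120; -2981/120 1973/120]
step 1: y = z − H·x̄ = [145/3, -3377/45]
step 1: S = H·P̄·Hᵀ + R = [2691/8 -4277/8; -4277/8 103037/120]
step 1: K = P̄·Hᵀ·S⁻¹ = [115795/360204 -449/9236; 6455/30017 598/2309]
step 1: x' = x̄ + K·y = [152297/270153, -85799/90051]
step 1: P' = (I − K·H)·P̄ = [410647/360204 49142/30017; 49142/30017 85374/30017]
step 2: x̄ = F·x = [19301/90051, 152297/90051]
step 2: P̄ = F·P·Fᵀ + Q = [5316945/120068 -2411349/120068; -2411349/120068 1712213/120068]
step 2: y = z − H·x̄ = [-66407/90051, 23462/90051]
step 2: S = H·P̄·Hᵀ + R = [32865525/120068 -52205539/120068; -52205539/120068 83997749/120068]
step 2: K = P̄·Hᵀ·S⁻¹ = [93923643/293265628 -14153103/293265628; 15644289/73316407 19026218/73316407]
step 2: x' = x̄ + K·y = [-30280427/879796884, 117415372/73316407]
step 2: P' = (I − K·H)·P̄ = [333235263/293265628 119655810/73316407; 119655810/73316407 208023042/73316407]

step 0: x' = [364/135, 79/15], P' = [1493/1080 31/15; 31/15 18/5]
step 1: x' = [152297/270153, -85799/90051], P' = [410647/360204 49142/30017; 49142/30017 85374/30017]
step 2: x' = [-30280427/879796884, 117415372/73316407], P' = [333235263/293265628 119655810/73316407; 119655810/73316407 208023042/73316407]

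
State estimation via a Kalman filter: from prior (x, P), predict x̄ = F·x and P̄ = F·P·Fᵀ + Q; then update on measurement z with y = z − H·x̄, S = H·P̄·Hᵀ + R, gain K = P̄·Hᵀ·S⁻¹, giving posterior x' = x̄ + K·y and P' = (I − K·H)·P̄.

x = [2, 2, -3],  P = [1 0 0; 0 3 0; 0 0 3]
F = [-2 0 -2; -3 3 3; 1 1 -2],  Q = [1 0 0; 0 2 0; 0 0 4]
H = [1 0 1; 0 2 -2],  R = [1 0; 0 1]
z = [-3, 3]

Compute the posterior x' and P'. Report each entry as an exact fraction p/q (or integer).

x̄ = F·x = [2, -9, 10]
P̄ = F·P·Fᵀ + Q = [17 -12 10; -12 65 -12; 10 -12 20]
y = z − H·x̄ = [-15, 41]
S = H·P̄·Hᵀ + R = [58 -108; -108 437]
K = P̄·Hᵀ·S⁻¹ = [7047/13682 182/6841; 3072/6841 3170/6841; 3099/6841 -236/6841]
x' = x̄ + K·y = [-63417/13682, 22321/6841, 12249/6841]
P' = (I − K·H)·P̄ = [58341/13682 -25556/6841 -25647/6841; -25556/6841 30213/6841 28628/6841; -25647/6841 28628/6841 28746/6841]

x' = [-63417/13682, 22321/6841, 12249/6841]
P' = [58341/13682 -25556/6841 -25647/6841; -25556/6841 30213/6841 28628/6841; -25647/6841 28628/6841 28746/6841]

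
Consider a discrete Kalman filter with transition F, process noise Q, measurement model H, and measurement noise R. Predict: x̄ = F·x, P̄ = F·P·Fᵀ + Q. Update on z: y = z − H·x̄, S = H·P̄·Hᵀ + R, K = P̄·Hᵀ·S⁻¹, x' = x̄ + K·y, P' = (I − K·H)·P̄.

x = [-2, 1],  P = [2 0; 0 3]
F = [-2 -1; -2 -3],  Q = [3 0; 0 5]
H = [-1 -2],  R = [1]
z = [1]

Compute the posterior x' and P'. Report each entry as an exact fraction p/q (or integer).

x̄ = F·x = [3, 1]
P̄ = F·P·Fᵀ + Q = [14 17; 17 40]
y = z − H·x̄ = [6]
S = H·P̄·Hᵀ + R = [243]
K = P̄·Hᵀ·S⁻¹ = [-16/81; -97/243]
x' = x̄ + K·y = [49/27, -113/81]
P' = (I − K·H)·P̄ = [122/27 -175/81; -175/81 311/243]

x' = [49/27, -113/81]
P' = [122/27 -175/81; -175/81 311/243]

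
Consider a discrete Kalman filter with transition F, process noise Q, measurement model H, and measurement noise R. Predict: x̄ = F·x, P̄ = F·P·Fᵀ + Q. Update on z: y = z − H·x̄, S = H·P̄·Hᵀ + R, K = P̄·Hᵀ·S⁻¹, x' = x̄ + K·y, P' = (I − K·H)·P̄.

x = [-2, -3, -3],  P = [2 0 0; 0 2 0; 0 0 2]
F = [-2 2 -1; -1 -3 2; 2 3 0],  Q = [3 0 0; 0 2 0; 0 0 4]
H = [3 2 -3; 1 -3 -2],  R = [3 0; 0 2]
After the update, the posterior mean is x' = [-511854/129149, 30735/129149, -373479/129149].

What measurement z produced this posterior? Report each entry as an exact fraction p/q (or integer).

x̄ = F·x = [1, 5, -13]
P̄ = F·P·Fᵀ + Q = [21 -12 4; -12 30 -22; 4 -22 30]
S = H·P̄·Hᵀ + R = [630 1; 1 205]
K = P̄·Hᵀ·S⁻¹ = [5486/129149 30843/129149; 18508/129149 -36630/129149; -25020/129149 6422/129149]
x' − x̄ = [-641003/129149, -615010/129149, 1305458/129149] = K·y
y = (KᵀK)⁻¹·Kᵀ·(x' − x̄) = [-55, -11]
z = y + H·x̄ = [-55, -11] + [52, 12] = [-3, 1]

z = [-3, 1]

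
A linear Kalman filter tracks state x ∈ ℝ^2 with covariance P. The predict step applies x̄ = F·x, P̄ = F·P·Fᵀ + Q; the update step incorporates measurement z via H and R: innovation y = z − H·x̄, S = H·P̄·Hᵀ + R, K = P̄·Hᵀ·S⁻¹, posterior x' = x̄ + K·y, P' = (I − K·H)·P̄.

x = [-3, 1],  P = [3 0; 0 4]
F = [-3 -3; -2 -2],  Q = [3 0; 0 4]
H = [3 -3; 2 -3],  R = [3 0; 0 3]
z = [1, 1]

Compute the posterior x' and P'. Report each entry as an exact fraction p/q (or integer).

x̄ = F·x = [6, 4]
P̄ = F·P·Fᵀ + Q = [66 42; 42 32]
y = z − H·x̄ = [-5, 1]
S = H·P̄·Hᵀ + R = [129 54; 54 51]
K = P̄·Hᵀ·S⁻¹ = [372/407 -346/407; 22/37 -32/37]
x' = x̄ + K·y = [236/407, 6/37]
P' = (I − K·H)·P̄ = [2154/407 162/37; 162/37 140/37]

x' = [236/407, 6/37]
P' = [2154/407 162/37; 162/37 140/37]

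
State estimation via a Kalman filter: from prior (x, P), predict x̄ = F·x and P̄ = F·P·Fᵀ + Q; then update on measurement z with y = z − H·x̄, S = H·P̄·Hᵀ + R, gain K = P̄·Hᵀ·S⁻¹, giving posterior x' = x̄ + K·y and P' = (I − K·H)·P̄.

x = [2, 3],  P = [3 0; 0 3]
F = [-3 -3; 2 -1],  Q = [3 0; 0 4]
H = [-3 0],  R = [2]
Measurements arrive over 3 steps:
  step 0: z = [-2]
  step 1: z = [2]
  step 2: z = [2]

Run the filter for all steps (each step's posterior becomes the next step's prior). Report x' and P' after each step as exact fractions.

step 0: x' = [312/515, -754/515], P' = [114/515 -18/515; -18/515 9056/515]
step 1: x' = [-499854/754789, 1245422/754789], P' = [167502/754789 53076/754789; 53076/754789 4758008/754789]
step 2: x' = [-289769358/429453503, -1006433998/429453503], P' = [95098650/429453503 26219568/429453503; 26219568/429453503 2636094300/429453503]

step 0: x̄ = F·x = [-15, 1]
step 0: P̄ = F·P·Fᵀ + Q = [57 -9; -9 19]
step 0: y = z − H·x̄ = [-47]
step 0: S = H·P̄·Hᵀ + R = [515]
step 0: K = P̄·Hᵀ·S⁻¹ = [-171/515; 27/515]
step 0: x' = x̄ + K·y = [312/515, -754/515]
step 0: P' = (I − K·H)·P̄ = [114/515 -18/515; -18/515 9056/515]
step 1: x̄ = F·x = [1326/515, 1378/515]
step 1: P̄ = F·P·Fᵀ + Q = [83751/515 26538/515; 26538/515 11644/515]
step 1: y = z − H·x̄ = [5008/515]
step 1: S = H·P̄·Hᵀ + R = [754789/515]
step 1: K = P̄·Hᵀ·S⁻¹ = [-251253/754789; -79614/754789]
step 1: x' = x̄ + K·y = [-499854/754789, 1245422/754789]
step 1: P' = (I − K·H)·P̄ = [167502/754789 53076/754789; 53076/754789 4758008/754789]
step 2: x̄ = F·x = [-2236704/754789, -2245130/754789]
step 2: P̄ = F·P·Fᵀ + Q = [47549325/754789 13109784/754789; 13109784/754789 8234868/754789]
step 2: y = z − H·x̄ = [-5200534/754789]
step 2: S = H·P̄·Hᵀ + R = [429453503/754789]
step 2: K = P̄·Hᵀ·S⁻¹ = [-142647975/429453503; -39329352/429453503]
step 2: x' = x̄ + K·y = [-289769358/429453503, -1006433998/429453503]
step 2: P' = (I − K·H)·P̄ = [95098650/429453503 26219568/429453503; 26219568/429453503 2636094300/429453503]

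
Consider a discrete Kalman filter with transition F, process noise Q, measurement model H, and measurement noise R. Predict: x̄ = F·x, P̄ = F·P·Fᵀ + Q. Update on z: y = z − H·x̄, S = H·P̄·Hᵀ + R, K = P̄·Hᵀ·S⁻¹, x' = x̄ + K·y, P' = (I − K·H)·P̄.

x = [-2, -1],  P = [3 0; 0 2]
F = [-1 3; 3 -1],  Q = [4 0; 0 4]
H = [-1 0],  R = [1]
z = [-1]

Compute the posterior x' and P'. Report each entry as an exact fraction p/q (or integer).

x' = [12/13, -80/13]
P' = [25/26 -15/26; -15/26 633/26]

x̄ = F·x = [-1, -5]
P̄ = F·P·Fᵀ + Q = [25 -15; -15 33]
y = z − H·x̄ = [-2]
S = H·P̄·Hᵀ + R = [26]
K = P̄·Hᵀ·S⁻¹ = [-25/26; 15/26]
x' = x̄ + K·y = [12/13, -80/13]
P' = (I − K·H)·P̄ = [25/26 -15/26; -15/26 633/26]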